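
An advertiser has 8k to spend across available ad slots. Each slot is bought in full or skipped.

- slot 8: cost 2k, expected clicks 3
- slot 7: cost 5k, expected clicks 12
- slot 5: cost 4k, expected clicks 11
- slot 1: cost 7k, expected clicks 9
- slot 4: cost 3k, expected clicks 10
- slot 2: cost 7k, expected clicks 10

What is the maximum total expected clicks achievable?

22

This is an integer program with binary decision variables.
slot 5 + slot 4: cost 4 + 3 = 7 ≤ 8, expected clicks 11 + 10 = 21.
slot 8 + slot 7: cost 2 + 5 = 7 ≤ 8, expected clicks 3 + 12 = 15.
slot 7 + slot 4: cost 5 + 3 = 8 ≤ 8, expected clicks 12 + 10 = 22.
Best is slot 7 and slot 4 with total expected clicks 22.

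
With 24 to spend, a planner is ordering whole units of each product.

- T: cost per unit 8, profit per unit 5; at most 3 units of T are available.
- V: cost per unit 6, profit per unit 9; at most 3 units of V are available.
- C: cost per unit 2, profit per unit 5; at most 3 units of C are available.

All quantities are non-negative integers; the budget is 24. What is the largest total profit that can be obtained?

42

3×V and 2×C: cost 22 ≤ 24, profit 3·9 + 2·5 = 37.
3×V and 3×C: cost 24 ≤ 24, profit 3·9 + 3·5 = 42.
Best is 42.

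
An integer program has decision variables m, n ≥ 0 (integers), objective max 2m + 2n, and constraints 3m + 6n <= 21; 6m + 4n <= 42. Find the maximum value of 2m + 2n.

14

(m,n)=(7,0): 3·7+6·0=21≤21, 6·7+4·0=42≤42, objective 14.
(m,n)=(6,0): 3·6+6·0=18≤21, 6·6+4·0=36≤42, objective 12.
Maximum is 14 at (m,n)=(7,0).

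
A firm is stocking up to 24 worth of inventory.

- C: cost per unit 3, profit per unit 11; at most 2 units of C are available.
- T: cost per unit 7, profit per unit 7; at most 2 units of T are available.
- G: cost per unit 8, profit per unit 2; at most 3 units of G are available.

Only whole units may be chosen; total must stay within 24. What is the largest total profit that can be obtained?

36

Take 2×C and 2×T: cost 20 ≤ 24, profit 2·11 + 2·7 = 36.
C has the best ratio (11/3) and is taken to its limit of 2; remaining capacity is filled optimally with the others.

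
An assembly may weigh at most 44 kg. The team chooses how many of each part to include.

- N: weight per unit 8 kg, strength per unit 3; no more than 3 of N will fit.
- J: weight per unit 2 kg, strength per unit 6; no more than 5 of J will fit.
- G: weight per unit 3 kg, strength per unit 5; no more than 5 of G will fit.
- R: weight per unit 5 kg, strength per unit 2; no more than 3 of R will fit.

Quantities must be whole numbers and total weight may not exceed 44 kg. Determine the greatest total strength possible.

This is a bounded integer knapsack.
J has the best ratio (6/2); taking only J gives at most 5×6 = 30 (stopped by the supply cap of 5).
Mixing does better — 1×N, 5×J, 5×G, and 2×R: weight 43 ≤ 44, strength 1·3 + 5·6 + 5·5 + 2·2 = 62.

62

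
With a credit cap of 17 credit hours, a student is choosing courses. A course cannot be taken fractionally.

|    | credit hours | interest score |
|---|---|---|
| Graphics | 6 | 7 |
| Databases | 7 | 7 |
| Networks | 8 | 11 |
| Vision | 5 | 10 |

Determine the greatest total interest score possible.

21

This is an integer program with binary decision variables.
Take Networks and Vision: credit hours 8 + 5 = 13 ≤ 17, interest score 11 + 10 = 21.
No other feasible combination does better.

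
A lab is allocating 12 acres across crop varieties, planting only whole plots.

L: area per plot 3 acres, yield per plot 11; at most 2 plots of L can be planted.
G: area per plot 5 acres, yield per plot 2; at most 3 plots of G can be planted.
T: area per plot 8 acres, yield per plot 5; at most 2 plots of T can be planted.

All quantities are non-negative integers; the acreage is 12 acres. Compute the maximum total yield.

2×L and 1×G: area 11 ≤ 12, yield 2·11 + 1·2 = 24.
2×L: area 6 ≤ 12, yield 2·11 = 22.
Best is 24.

24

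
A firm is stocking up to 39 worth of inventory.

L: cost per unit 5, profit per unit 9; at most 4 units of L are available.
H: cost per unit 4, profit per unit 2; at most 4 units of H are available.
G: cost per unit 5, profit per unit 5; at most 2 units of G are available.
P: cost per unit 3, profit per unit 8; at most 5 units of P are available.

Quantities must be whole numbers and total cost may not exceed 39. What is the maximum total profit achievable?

P has the best ratio (8/3); taking only P gives at most 5×8 = 40 (stopped by the supply cap of 5).
Mixing does better — 4×L, 1×H, and 5×P: cost 39 ≤ 39, profit 4·9 + 1·2 + 5·8 = 78.

78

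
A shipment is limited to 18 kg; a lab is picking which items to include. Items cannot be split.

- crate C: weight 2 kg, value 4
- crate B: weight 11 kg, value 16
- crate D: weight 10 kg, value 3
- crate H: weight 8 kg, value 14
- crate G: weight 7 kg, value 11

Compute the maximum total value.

29

Take crate C, crate H, and crate G: weight 2 + 8 + 7 = 17 ≤ 18, value 4 + 14 + 11 = 29.
No other feasible combination does better.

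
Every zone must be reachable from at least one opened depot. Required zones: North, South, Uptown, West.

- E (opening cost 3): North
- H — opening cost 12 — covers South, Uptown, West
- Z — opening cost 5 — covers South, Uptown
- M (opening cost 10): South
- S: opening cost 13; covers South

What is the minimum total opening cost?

15

Choose E and H: together they cover North, South, Uptown, West — every zone.
Total opening cost: 3 + 12 = 15.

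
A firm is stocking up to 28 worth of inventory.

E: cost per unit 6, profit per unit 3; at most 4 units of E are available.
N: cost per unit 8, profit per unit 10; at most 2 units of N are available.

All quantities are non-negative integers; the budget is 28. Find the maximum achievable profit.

2×E and 2×N: cost 28 ≤ 28, profit 2·3 + 2·10 = 26.
1×E and 2×N: cost 22 ≤ 28, profit 1·3 + 2·10 = 23.
Best is 26.

26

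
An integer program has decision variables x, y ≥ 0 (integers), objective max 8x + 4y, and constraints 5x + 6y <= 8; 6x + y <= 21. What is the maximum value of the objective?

8

(x,y)=(1,0): 5·1+6·0=5≤8, 6·1+1·0=6≤21, objective 8.
(x,y)=(0,1): 5·0+6·1=6≤8, 6·0+1·1=1≤21, objective 4.
(x,y)=(0,0): 5·0+6·0=0≤8, 6·0+1·0=0≤21, objective 0.
No feasible integer point exceeds 8.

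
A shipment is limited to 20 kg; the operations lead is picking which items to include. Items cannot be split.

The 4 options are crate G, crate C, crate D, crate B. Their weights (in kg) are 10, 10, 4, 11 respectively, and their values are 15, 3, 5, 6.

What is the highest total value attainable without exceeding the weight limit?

Treat it as a binary knapsack problem.
crate G + crate D: weight 10 + 4 = 14 ≤ 20, value 15 + 5 = 20.
crate G + crate C: weight 10 + 10 = 20 ≤ 20, value 15 + 3 = 18.
Best is crate G and crate D with total value 20.

20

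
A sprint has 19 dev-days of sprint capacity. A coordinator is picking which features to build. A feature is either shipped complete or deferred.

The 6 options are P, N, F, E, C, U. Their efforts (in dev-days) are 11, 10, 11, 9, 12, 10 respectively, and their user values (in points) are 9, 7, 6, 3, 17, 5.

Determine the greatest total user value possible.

17

Allowing fractional choices, the relaxed optimum would be about 22.7, but features are indivisible.
C: effort 12 ≤ 19, user value 17.
N + E: effort 10 + 9 = 19 ≤ 19, user value 7 + 3 = 10.
Best is C with total user value 17.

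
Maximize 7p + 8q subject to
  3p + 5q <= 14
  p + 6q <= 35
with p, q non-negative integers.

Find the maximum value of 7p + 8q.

29

Relaxing integrality, the LP optimum is 32.67 at (p,q) = (4.67, 0), which is not an integer point.
(p,q)=(3,1): 3·3+5·1=14≤14, 1·3+6·1=9≤35, objective 29.
(p,q)=(4,0): 3·4+5·0=12≤14, 1·4+6·0=4≤35, objective 28.
(p,q)=(2,1): 3·2+5·1=11≤14, 1·2+6·1=8≤35, objective 22.
No feasible integer point exceeds 29.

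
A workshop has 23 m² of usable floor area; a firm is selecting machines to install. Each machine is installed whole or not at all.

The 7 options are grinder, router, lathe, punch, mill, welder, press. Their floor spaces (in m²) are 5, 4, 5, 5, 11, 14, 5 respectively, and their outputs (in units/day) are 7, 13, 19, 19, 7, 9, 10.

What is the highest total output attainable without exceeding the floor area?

61

Treat it as a binary knapsack problem.
Take router, lathe, punch, and press: floor space 4 + 5 + 5 + 5 = 19 ≤ 23, output 13 + 19 + 19 + 10 = 61.
No other feasible combination does better.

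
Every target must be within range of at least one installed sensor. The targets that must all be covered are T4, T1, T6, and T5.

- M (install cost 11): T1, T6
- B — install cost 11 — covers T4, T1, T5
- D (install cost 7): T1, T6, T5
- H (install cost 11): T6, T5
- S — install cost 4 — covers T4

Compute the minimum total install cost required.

Choose D and S: together they cover T4, T1, T6, T5 — every target.
Total install cost: 7 + 4 = 11.
No cover costs less than 11.

11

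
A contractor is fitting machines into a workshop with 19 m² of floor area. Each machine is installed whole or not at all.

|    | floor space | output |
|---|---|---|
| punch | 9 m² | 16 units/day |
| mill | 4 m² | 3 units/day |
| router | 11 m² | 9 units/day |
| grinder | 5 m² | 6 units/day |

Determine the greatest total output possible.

25

punch + mill: floor space 9 + 4 = 13 ≤ 19, output 16 + 3 = 19.
punch + grinder: floor space 9 + 5 = 14 ≤ 19, output 16 + 6 = 22.
punch + mill + grinder: floor space 9 + 4 + 5 = 18 ≤ 19, output 16 + 3 + 6 = 25.
Best is punch, mill, and grinder with total output 25.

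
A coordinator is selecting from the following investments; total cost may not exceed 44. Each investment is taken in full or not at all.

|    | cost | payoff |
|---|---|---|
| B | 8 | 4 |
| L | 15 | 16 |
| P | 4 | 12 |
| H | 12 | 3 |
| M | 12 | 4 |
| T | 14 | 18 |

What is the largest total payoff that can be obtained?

50

Take B, L, P, and T: cost 8 + 15 + 4 + 14 = 41 ≤ 44, payoff 4 + 16 + 12 + 18 = 50.
No other feasible combination does better.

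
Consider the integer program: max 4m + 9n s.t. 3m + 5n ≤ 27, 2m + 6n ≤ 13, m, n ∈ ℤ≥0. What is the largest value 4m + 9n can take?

(m,n)=(6,0): 3·6+5·0=18≤27, 2·6+6·0=12≤13, objective 24.
(m,n)=(5,0): 3·5+5·0=15≤27, 2·5+6·0=10≤13, objective 20.
Maximum is 24 at (m,n)=(6,0).

24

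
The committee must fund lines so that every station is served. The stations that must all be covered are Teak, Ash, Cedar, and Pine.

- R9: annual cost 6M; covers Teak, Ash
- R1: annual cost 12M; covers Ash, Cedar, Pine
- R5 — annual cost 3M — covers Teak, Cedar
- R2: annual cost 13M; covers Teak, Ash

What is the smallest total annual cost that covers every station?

15

The greedy cost-per-new-station heuristic would pick R5, R9, and R1 for 21, but a cheaper cover exists.
Choose R1 and R5: together they cover Teak, Ash, Cedar, Pine — every station.
Total annual cost: 12 + 3 = 15.
No cover costs less than 15.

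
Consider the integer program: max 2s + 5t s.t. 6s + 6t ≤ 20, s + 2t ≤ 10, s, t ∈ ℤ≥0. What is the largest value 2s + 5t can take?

15

(s,t)=(0,3): 6·0+6·3=18≤20, 1·0+2·3=6≤10, objective 15.
(s,t)=(1,2): 6·1+6·2=18≤20, 1·1+2·2=5≤10, objective 12.
(s,t)=(0,2): 6·0+6·2=12≤20, 1·0+2·2=4≤10, objective 10.
Maximum is 15 at (s,t)=(0,3).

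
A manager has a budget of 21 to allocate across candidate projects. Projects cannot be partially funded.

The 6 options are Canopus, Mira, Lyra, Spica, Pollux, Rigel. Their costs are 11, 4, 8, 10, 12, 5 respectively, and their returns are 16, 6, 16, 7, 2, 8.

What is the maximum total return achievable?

This is a 0-1 knapsack instance.
Allowing fractional choices, the relaxed optimum would be about 35.8, but projects are indivisible.
Canopus + Lyra: cost 11 + 8 = 19 ≤ 21, return 16 + 16 = 32.
Mira + Lyra + Rigel: cost 4 + 8 + 5 = 17 ≤ 21, return 6 + 16 + 8 = 30.
Best is Canopus and Lyra with total return 32.

32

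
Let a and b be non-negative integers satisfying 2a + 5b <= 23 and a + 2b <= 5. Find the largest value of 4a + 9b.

(a,b)=(1,2): 2·1+5·2=12≤23, 1·1+2·2=5≤5, objective 22.
(a,b)=(0,2): 2·0+5·2=10≤23, 1·0+2·2=4≤5, objective 18.
(a,b)=(2,1): 2·2+5·1=9≤23, 1·2+2·1=4≤5, objective 17.
(a,b)=(1,1): 2·1+5·1=7≤23, 1·1+2·1=3≤5, objective 13.
No feasible integer point exceeds 22.

22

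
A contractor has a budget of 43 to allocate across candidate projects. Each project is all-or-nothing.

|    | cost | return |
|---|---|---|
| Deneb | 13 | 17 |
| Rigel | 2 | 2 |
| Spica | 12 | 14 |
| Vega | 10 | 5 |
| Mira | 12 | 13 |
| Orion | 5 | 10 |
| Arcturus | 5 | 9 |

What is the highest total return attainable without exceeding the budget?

Deneb + Spica + Mira + Arcturus: cost 13 + 12 + 12 + 5 = 42 ≤ 43, return 17 + 14 + 13 + 9 = 53.
Deneb + Spica + Mira + Orion: cost 13 + 12 + 12 + 5 = 42 ≤ 43, return 17 + 14 + 13 + 10 = 54.
Deneb + Rigel + Spica + Orion + Arcturus: cost 13 + 2 + 12 + 5 + 5 = 37 ≤ 43, return 17 + 2 + 14 + 10 + 9 = 52.
Best is Deneb, Spica, Mira, and Orion with total return 54.

54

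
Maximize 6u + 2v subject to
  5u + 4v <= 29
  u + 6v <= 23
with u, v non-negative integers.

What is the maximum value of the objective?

32

Relaxing integrality, the LP optimum is 34.80 at (u,v) = (5.8, 0), which is not an integer point.
(u,v)=(5,1) is feasible, giving 32.
(u,v)=(5,0) is feasible, giving 30.
(u,v)=(4,2) is feasible, giving 28.
Maximum is 32 at (u,v)=(5,1).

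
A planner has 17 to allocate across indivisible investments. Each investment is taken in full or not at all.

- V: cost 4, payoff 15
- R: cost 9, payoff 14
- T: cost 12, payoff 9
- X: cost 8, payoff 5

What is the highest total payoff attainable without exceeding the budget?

29

V + R: cost 4 + 9 = 13 ≤ 17, payoff 15 + 14 = 29.
V + T: cost 4 + 12 = 16 ≤ 17, payoff 15 + 9 = 24.
Best is V and R with total payoff 29.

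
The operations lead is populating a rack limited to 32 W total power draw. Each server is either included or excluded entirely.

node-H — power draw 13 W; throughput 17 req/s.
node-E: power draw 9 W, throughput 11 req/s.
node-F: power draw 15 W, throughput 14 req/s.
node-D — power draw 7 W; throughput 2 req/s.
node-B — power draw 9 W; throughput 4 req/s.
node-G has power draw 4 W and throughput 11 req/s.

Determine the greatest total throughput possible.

42

This is a 0-1 knapsack instance.
Allowing fractional choices, the relaxed optimum would be about 44.6, but servers are indivisible.
node-E + node-F + node-G: power draw 9 + 15 + 4 = 28 ≤ 32, throughput 11 + 14 + 11 = 36.
node-H + node-E + node-G: power draw 13 + 9 + 4 = 26 ≤ 32, throughput 17 + 11 + 11 = 39.
node-H + node-F + node-G: power draw 13 + 15 + 4 = 32 ≤ 32, throughput 17 + 14 + 11 = 42.
Best is node-H, node-F, and node-G with total throughput 42.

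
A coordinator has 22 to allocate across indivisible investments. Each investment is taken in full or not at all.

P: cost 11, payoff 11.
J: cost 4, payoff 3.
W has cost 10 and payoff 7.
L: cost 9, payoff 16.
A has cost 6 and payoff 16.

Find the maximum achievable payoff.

This is a 0-1 knapsack instance.
Take J, L, and A: cost 4 + 9 + 6 = 19 ≤ 22, payoff 3 + 16 + 16 = 35.
No other feasible combination does better.

35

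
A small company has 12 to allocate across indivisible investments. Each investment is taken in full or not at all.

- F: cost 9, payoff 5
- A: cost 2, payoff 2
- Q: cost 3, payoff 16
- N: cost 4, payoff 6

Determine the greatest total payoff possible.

Allowing fractional choices, the relaxed optimum would be about 25.7, but investments are indivisible.
A + Q + N: cost 2 + 3 + 4 = 9 ≤ 12, payoff 2 + 16 + 6 = 24.
F + Q: cost 9 + 3 = 12 ≤ 12, payoff 5 + 16 = 21.
Q + N: cost 3 + 4 = 7 ≤ 12, payoff 16 + 6 = 22.
Best is A, Q, and N with total payoff 24.

24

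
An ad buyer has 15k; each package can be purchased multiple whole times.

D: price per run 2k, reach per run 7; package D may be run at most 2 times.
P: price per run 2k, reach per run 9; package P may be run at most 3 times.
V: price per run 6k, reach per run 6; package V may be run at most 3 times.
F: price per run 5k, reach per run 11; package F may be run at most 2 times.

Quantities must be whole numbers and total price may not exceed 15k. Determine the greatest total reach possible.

P has the best ratio (9/2); taking only P gives at most 3×9 = 27 (stopped by the supply cap of 3).
Mixing does better — 2×D, 3×P, and 1×F: price 15 ≤ 15, reach 2·7 + 3·9 + 1·11 = 52.

52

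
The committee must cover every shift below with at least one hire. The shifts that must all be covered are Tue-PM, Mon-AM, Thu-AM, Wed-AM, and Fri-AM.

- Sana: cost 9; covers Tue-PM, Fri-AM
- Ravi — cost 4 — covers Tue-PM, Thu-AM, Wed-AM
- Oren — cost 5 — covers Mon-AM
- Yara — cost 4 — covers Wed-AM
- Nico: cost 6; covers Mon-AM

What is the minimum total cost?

This is an integer covering problem.
Choose Sana, Ravi, and Oren: together they cover Tue-PM, Mon-AM, Thu-AM, Wed-AM, Fri-AM — every shift.
Total cost: 9 + 4 + 5 = 18.

18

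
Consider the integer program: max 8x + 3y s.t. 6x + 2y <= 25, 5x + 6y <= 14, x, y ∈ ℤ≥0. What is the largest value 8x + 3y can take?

Relaxing integrality, the LP optimum is 22.40 at (x,y) = (2.8, 0), which is not an integer point.
(x,y)=(2,0): 6·2+2·0=12≤25, 5·2+6·0=10≤14, objective 16.
(x,y)=(1,1): 6·1+2·1=8≤25, 5·1+6·1=11≤14, objective 11.
Maximum is 16 at (x,y)=(2,0).

16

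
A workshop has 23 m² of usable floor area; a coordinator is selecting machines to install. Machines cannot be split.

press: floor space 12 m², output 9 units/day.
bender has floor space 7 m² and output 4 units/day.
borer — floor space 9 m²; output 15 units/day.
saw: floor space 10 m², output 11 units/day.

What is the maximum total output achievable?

26

Allowing fractional choices, the relaxed optimum would be about 29.0, but machines are indivisible.
press + borer: floor space 12 + 9 = 21 ≤ 23, output 9 + 15 = 24.
press + saw: floor space 12 + 10 = 22 ≤ 23, output 9 + 11 = 20.
borer + saw: floor space 9 + 10 = 19 ≤ 23, output 15 + 11 = 26.
Best is borer and saw with total output 26.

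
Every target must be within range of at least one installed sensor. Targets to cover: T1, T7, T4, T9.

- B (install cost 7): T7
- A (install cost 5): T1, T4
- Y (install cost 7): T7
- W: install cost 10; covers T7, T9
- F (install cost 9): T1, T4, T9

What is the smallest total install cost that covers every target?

15

Choose A and W: together they cover T1, T7, T4, T9 — every target.
Total install cost: 5 + 10 = 15.
No cover costs less than 15.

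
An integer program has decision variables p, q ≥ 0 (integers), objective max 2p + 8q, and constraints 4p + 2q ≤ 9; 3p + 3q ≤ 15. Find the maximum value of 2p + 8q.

32

(p,q)=(0,4) is feasible, giving 32.
(p,q)=(0,3) is feasible, giving 24.
No feasible integer point exceeds 32.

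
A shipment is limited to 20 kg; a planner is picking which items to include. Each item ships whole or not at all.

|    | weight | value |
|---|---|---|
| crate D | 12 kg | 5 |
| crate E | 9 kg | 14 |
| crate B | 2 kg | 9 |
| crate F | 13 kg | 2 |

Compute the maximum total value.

Allowing fractional choices, the relaxed optimum would be about 26.8, but items are indivisible.
crate E: weight 9 ≤ 20, value 14.
crate D + crate B: weight 12 + 2 = 14 ≤ 20, value 5 + 9 = 14.
crate E + crate B: weight 9 + 2 = 11 ≤ 20, value 14 + 9 = 23.
Best is crate E and crate B with total value 23.

23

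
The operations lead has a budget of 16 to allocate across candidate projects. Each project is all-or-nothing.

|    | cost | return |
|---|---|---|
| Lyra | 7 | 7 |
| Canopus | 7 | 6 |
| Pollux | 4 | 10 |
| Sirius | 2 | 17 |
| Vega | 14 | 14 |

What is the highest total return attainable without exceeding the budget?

Allowing fractional choices, the relaxed optimum would be about 37.0, but projects are indivisible.
Canopus + Pollux + Sirius: cost 7 + 4 + 2 = 13 ≤ 16, return 6 + 10 + 17 = 33.
Lyra + Pollux + Sirius: cost 7 + 4 + 2 = 13 ≤ 16, return 7 + 10 + 17 = 34.
Best is Lyra, Pollux, and Sirius with total return 34.

34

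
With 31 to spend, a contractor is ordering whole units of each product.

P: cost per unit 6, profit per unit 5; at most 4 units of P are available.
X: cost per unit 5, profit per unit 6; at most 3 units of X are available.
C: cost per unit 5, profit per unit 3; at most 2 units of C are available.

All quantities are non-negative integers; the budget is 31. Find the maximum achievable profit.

X has the best ratio (6/5); taking only X gives at most 3×6 = 18 (stopped by the supply cap of 3).
Mixing does better — 1×P, 3×X, and 2×C: cost 31 ≤ 31, profit 1·5 + 3·6 + 2·3 = 29.

29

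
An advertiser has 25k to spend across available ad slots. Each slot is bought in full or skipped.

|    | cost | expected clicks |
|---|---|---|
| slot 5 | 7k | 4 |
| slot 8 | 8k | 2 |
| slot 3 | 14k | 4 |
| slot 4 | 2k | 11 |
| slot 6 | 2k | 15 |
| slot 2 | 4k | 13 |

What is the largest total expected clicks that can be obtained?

45

Take slot 5, slot 8, slot 4, slot 6, and slot 2: cost 7 + 8 + 2 + 2 + 4 = 23 ≤ 25, expected clicks 4 + 2 + 11 + 15 + 13 = 45.
No other feasible combination does better.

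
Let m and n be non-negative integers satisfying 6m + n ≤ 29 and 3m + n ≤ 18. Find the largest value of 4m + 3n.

(m,n)=(0,18) is feasible, giving 54.
(m,n)=(0,17) is feasible, giving 51.
No feasible integer point exceeds 54.

54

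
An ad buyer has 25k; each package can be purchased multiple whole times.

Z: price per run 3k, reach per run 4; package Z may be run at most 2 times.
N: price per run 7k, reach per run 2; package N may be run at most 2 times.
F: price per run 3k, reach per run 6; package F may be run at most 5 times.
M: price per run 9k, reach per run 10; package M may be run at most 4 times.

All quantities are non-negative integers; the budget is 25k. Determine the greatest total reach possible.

40

This is a bounded integer knapsack.
Take 5×F and 1×M: price 24 ≤ 25, reach 5·6 + 1·10 = 40.
F has the best ratio (6/3) and is taken to its limit of 5; remaining capacity is filled optimally with the others.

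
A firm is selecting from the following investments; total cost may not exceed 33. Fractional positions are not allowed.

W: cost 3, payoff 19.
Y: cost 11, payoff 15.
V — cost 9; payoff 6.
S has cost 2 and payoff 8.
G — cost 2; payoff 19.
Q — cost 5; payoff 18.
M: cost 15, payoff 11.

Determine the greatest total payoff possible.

85

Allowing fractional choices, the relaxed optimum would be about 86.3, but investments are indivisible.
W + Y + S + G + Q: cost 3 + 11 + 2 + 2 + 5 = 23 ≤ 33, payoff 19 + 15 + 8 + 19 + 18 = 79.
W + Y + V + G + Q: cost 3 + 11 + 9 + 2 + 5 = 30 ≤ 33, payoff 19 + 15 + 6 + 19 + 18 = 77.
W + Y + V + S + G + Q: cost 3 + 11 + 9 + 2 + 2 + 5 = 32 ≤ 33, payoff 19 + 15 + 6 + 8 + 19 + 18 = 85.
Best is W, Y, V, S, G, and Q with total payoff 85.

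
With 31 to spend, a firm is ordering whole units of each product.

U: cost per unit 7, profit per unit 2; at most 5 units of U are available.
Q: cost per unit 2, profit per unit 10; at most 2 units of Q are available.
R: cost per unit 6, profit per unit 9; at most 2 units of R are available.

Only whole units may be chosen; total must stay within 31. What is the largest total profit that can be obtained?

42

This is a bounded integer knapsack.
Q has the best ratio (10/2); taking only Q gives at most 2×10 = 20 (stopped by the supply cap of 2).
Mixing does better — 2×U, 2×Q, and 2×R: cost 30 ≤ 31, profit 2·2 + 2·10 + 2·9 = 42.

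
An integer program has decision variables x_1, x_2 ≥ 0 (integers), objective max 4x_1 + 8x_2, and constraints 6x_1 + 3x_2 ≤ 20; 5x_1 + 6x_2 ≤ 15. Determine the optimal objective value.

(x_1,x_2)=(0,2) is feasible, giving 16.
(x_1,x_2)=(1,1) is feasible, giving 12.
(x_1,x_2)=(0,1) is feasible, giving 8.
The best lattice point is (0,2), giving 16.

16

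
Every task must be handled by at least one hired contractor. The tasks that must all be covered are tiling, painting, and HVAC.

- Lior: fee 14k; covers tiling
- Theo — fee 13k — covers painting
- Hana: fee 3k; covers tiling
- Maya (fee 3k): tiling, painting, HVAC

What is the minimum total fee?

3

Maya alone covers tiling, painting, HVAC — every task.
Total fee: 3.
No cover costs less than 3.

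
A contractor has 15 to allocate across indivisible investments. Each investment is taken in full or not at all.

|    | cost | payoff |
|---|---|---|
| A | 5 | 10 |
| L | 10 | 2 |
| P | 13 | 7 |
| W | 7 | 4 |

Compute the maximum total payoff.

14

Allowing fractional choices, the relaxed optimum would be about 15.6, but investments are indivisible.
A + W: cost 5 + 7 = 12 ≤ 15, payoff 10 + 4 = 14.
A: cost 5 ≤ 15, payoff 10.
A + L: cost 5 + 10 = 15 ≤ 15, payoff 10 + 2 = 12.
Best is A and W with total payoff 14.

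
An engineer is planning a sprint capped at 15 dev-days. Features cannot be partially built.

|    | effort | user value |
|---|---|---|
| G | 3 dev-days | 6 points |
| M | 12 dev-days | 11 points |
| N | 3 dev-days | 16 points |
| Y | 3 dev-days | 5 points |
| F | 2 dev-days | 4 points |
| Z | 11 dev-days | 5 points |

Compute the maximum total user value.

31

G + N + Y + F: effort 3 + 3 + 3 + 2 = 11 ≤ 15, user value 6 + 16 + 5 + 4 = 31.
M + N: effort 12 + 3 = 15 ≤ 15, user value 11 + 16 = 27.
G + N + Y: effort 3 + 3 + 3 = 9 ≤ 15, user value 6 + 16 + 5 = 27.
Best is G, N, Y, and F with total user value 31.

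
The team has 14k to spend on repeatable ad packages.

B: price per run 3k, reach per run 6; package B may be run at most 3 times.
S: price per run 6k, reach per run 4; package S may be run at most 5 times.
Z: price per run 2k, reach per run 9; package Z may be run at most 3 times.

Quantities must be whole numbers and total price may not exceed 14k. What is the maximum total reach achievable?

Take 2×B and 3×Z: price 12 ≤ 14, reach 2·6 + 3·9 = 39.
Z has the best ratio (9/2) and is taken to its limit of 3; remaining capacity is filled optimally with the others.

39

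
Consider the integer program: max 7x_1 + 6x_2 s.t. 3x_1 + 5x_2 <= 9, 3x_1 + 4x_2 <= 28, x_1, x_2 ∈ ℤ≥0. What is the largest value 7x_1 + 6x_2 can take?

(x_1,x_2)=(3,0): 3·3+5·0=9≤9, 3·3+4·0=9≤28, objective 21.
(x_1,x_2)=(2,0): 3·2+5·0=6≤9, 3·2+4·0=6≤28, objective 14.
Maximum is 21 at (x_1,x_2)=(3,0).

21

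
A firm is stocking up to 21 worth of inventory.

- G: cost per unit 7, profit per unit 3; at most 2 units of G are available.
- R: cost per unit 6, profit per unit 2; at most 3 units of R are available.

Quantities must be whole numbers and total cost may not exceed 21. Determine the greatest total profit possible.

8

1×G and 2×R: cost 19 ≤ 21, profit 1·3 + 2·2 = 7.
2×G and 1×R: cost 20 ≤ 21, profit 2·3 + 1·2 = 8.
Best is 8.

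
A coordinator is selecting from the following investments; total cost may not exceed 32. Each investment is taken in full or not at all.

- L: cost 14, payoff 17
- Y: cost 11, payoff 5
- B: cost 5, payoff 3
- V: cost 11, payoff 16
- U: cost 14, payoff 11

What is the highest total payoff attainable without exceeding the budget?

36

B + V + U: cost 5 + 11 + 14 = 30 ≤ 32, payoff 3 + 16 + 11 = 30.
L + B + V: cost 14 + 5 + 11 = 30 ≤ 32, payoff 17 + 3 + 16 = 36.
L + V: cost 14 + 11 = 25 ≤ 32, payoff 17 + 16 = 33.
Best is L, B, and V with total payoff 36.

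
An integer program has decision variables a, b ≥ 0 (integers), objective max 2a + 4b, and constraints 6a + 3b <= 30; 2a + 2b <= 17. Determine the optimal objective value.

Relaxing integrality, the LP optimum is 34.00 at (a,b) = (0, 8.5), which is not an integer point.
(a,b)=(0,8): 6·0+3·8=24≤30, 2·0+2·8=16≤17, objective 32.
(a,b)=(1,7): 6·1+3·7=27≤30, 2·1+2·7=16≤17, objective 30.
(a,b)=(0,7): 6·0+3·7=21≤30, 2·0+2·7=14≤17, objective 28.
No feasible integer point exceeds 32.

32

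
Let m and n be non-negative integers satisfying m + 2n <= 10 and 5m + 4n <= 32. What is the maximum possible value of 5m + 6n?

(m,n)=(4,3): 1·4+2·3=10≤10, 5·4+4·3=32≤32, objective 38.
(m,n)=(3,3): 1·3+2·3=9≤10, 5·3+4·3=27≤32, objective 33.
(m,n)=(4,2): 1·4+2·2=8≤10, 5·4+4·2=28≤32, objective 32.
Maximum is 38 at (m,n)=(4,3).

38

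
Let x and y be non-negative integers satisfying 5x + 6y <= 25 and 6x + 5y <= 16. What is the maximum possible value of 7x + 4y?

(x,y)=(1,2): 5·1+6·2=17≤25, 6·1+5·2=16≤16, objective 15.
(x,y)=(2,0): 5·2+6·0=10≤25, 6·2+5·0=12≤16, objective 14.
(x,y)=(0,3): 5·0+6·3=18≤25, 6·0+5·3=15≤16, objective 12.
(x,y)=(1,1): 5·1+6·1=11≤25, 6·1+5·1=11≤16, objective 11.
No feasible integer point exceeds 15.

15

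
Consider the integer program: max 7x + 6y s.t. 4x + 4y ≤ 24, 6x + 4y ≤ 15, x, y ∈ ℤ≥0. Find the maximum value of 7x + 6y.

Relaxing integrality, the LP optimum is 22.50 at (x,y) = (0, 3.75), which is not an integer point.
(x,y)=(1,2): 4·1+4·2=12≤24, 6·1+4·2=14≤15, objective 19.
(x,y)=(0,3): 4·0+4·3=12≤24, 6·0+4·3=12≤15, objective 18.
(x,y)=(1,1): 4·1+4·1=8≤24, 6·1+4·1=10≤15, objective 13.
No feasible integer point exceeds 19.

19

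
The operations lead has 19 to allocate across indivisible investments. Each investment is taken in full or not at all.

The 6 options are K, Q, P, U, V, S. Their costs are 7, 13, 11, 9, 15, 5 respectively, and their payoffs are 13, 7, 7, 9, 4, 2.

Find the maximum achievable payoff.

22

K + P: cost 7 + 11 = 18 ≤ 19, payoff 13 + 7 = 20.
K + U: cost 7 + 9 = 16 ≤ 19, payoff 13 + 9 = 22.
Best is K and U with total payoff 22.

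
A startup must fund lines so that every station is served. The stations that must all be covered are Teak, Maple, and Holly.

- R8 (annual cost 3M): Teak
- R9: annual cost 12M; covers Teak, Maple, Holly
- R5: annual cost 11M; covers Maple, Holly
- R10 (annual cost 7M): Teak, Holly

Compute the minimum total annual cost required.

The greedy cost-per-new-station heuristic would pick R8 and R5 for 14, but a cheaper cover exists.
R9 alone covers Teak, Maple, Holly — every station.
Total annual cost: 12.
No cover costs less than 12.

12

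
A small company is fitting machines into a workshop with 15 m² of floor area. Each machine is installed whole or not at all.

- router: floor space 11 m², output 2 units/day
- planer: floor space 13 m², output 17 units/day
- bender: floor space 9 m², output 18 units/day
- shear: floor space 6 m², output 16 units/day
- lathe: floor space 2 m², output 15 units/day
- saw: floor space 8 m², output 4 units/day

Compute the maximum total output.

bender + shear: floor space 9 + 6 = 15 ≤ 15, output 18 + 16 = 34.
bender + lathe: floor space 9 + 2 = 11 ≤ 15, output 18 + 15 = 33.
planer + lathe: floor space 13 + 2 = 15 ≤ 15, output 17 + 15 = 32.
Best is bender and shear with total output 34.

34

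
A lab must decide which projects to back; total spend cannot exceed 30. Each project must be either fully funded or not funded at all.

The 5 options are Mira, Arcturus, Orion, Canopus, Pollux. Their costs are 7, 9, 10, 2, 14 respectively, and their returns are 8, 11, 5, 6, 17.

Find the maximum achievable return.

36

Allowing fractional choices, the relaxed optimum would be about 39.7, but projects are indivisible.
Arcturus + Canopus + Pollux: cost 9 + 2 + 14 = 25 ≤ 30, return 11 + 6 + 17 = 34.
Mira + Arcturus + Pollux: cost 7 + 9 + 14 = 30 ≤ 30, return 8 + 11 + 17 = 36.
Mira + Canopus + Pollux: cost 7 + 2 + 14 = 23 ≤ 30, return 8 + 6 + 17 = 31.
Best is Mira, Arcturus, and Pollux with total return 36.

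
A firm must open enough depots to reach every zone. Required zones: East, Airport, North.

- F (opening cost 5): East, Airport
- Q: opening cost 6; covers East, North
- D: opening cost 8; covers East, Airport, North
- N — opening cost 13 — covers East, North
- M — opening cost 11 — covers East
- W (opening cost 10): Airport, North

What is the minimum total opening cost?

The greedy cost-per-new-zone heuristic would pick F and Q for 11, but a cheaper cover exists.
D alone covers East, Airport, North — every zone.
Total opening cost: 8.
No cover costs less than 8.

8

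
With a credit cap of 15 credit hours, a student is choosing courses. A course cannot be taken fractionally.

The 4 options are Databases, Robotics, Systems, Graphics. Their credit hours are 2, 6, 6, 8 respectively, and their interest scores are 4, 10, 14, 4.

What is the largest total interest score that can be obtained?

28

Allowing fractional choices, the relaxed optimum would be about 28.5, but courses are indivisible.
Databases + Robotics + Systems: credit hours 2 + 6 + 6 = 14 ≤ 15, interest score 4 + 10 + 14 = 28.
Robotics + Systems: credit hours 6 + 6 = 12 ≤ 15, interest score 10 + 14 = 24.
Best is Databases, Robotics, and Systems with total interest score 28.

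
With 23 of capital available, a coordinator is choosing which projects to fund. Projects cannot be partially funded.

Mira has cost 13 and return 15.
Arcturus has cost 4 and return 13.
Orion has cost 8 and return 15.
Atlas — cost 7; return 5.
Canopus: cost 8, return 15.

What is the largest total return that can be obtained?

This is an integer program with binary decision variables.
Take Arcturus, Orion, and Canopus: cost 4 + 8 + 8 = 20 ≤ 23, return 13 + 15 + 15 = 43.
No other feasible combination does better.

43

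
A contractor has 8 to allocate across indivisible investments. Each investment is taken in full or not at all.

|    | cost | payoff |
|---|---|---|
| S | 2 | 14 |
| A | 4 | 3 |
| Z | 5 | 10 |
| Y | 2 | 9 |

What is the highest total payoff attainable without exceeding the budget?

26

Allowing fractional choices, the relaxed optimum would be about 31.0, but investments are indivisible.
S + A + Y: cost 2 + 4 + 2 = 8 ≤ 8, payoff 14 + 3 + 9 = 26.
S + Y: cost 2 + 2 = 4 ≤ 8, payoff 14 + 9 = 23.
S + Z: cost 2 + 5 = 7 ≤ 8, payoff 14 + 10 = 24.
Best is S, A, and Y with total payoff 26.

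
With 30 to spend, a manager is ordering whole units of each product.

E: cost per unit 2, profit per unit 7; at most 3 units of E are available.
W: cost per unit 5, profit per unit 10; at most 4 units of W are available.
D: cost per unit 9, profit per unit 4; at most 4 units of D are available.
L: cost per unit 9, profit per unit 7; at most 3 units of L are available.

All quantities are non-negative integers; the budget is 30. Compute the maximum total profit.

61

3×E, 3×W, and 1×L: cost 30 ≤ 30, profit 3·7 + 3·10 + 1·7 = 58.
3×E and 4×W: cost 26 ≤ 30, profit 3·7 + 4·10 = 61.
Best is 61.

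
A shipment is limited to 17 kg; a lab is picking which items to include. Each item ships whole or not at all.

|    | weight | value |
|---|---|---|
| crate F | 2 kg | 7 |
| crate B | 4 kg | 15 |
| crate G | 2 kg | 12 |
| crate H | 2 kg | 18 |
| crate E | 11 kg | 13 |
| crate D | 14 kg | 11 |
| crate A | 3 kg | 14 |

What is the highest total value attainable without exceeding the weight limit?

Allowing fractional choices, the relaxed optimum would be about 70.7, but items are indivisible.
crate F + crate B + crate G + crate H + crate A: weight 2 + 4 + 2 + 2 + 3 = 13 ≤ 17, value 7 + 15 + 12 + 18 + 14 = 66.
crate B + crate G + crate H + crate A: weight 4 + 2 + 2 + 3 = 11 ≤ 17, value 15 + 12 + 18 + 14 = 59.
crate F + crate B + crate H + crate A: weight 2 + 4 + 2 + 3 = 11 ≤ 17, value 7 + 15 + 18 + 14 = 54.
Best is crate F, crate B, crate G, crate H, and crate A with total value 66.

66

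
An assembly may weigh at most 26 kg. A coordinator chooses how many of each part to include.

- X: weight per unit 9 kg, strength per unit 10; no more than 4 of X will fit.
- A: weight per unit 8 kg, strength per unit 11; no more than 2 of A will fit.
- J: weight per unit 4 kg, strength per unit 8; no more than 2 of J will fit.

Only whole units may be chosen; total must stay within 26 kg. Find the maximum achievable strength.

38

2×A and 2×J: weight 24 ≤ 26, strength 2·11 + 2·8 = 38.
1×X, 1×A, and 2×J: weight 25 ≤ 26, strength 1·10 + 1·11 + 2·8 = 37.
Best is 38.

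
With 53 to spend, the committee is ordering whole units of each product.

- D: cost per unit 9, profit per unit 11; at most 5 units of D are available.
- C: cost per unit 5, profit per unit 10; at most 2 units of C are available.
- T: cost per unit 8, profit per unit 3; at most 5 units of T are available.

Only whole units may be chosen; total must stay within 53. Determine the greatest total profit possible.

65

5×D and 1×C: cost 50 ≤ 53, profit 5·11 + 1·10 = 65.
4×D and 2×C: cost 46 ≤ 53, profit 4·11 + 2·10 = 64.
Best is 65.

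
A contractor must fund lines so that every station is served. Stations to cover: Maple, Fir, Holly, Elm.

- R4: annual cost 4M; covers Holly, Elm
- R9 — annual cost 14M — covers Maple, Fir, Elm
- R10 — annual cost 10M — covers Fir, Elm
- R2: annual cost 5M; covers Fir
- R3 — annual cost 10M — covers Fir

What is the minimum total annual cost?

18

The greedy cost-per-new-station heuristic would pick R4, R2, and R9 for 23, but a cheaper cover exists.
Choose R4 and R9: together they cover Maple, Fir, Holly, Elm — every station.
Total annual cost: 4 + 14 = 18.
No cover costs less than 18.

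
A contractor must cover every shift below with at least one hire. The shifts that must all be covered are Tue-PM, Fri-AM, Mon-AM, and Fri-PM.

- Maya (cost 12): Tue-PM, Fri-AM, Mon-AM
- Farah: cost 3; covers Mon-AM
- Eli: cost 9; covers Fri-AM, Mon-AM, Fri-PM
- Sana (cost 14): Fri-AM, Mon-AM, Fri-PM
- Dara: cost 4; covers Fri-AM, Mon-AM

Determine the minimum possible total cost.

21

This is a weighted set-cover instance.
The greedy cost-per-new-shift heuristic would pick Dara, Eli, and Maya for 25, but a cheaper cover exists.
Choose Maya and Eli: together they cover Tue-PM, Fri-AM, Mon-AM, Fri-PM — every shift.
Total cost: 12 + 9 = 21.
No cover costs less than 21.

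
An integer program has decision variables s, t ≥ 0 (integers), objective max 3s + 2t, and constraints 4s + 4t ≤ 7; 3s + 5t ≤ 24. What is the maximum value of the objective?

Relaxing integrality, the LP optimum is 5.25 at (s,t) = (1.75, 0), which is not an integer point.
(s,t)=(1,0): 4·1+4·0=4≤7, 3·1+5·0=3≤24, objective 3.
(s,t)=(0,1): 4·0+4·1=4≤7, 3·0+5·1=5≤24, objective 2.
(s,t)=(0,0): 4·0+4·0=0≤7, 3·0+5·0=0≤24, objective 0.
No feasible integer point exceeds 3.

3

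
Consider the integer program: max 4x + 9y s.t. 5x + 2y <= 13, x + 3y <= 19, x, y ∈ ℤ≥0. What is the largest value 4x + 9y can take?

54

(x,y)=(0,6): 5·0+2·6=12≤13, 1·0+3·6=18≤19, objective 54.
(x,y)=(0,5): 5·0+2·5=10≤13, 1·0+3·5=15≤19, objective 45.
The best lattice point is (0,6), giving 54.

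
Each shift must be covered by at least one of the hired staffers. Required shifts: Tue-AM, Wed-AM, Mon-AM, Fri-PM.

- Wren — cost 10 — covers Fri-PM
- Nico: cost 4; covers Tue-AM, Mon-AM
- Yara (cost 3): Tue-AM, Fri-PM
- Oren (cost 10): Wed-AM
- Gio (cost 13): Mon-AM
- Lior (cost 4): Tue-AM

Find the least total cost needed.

This is a weighted set-cover instance.
Choose Nico, Yara, and Oren: together they cover Tue-AM, Wed-AM, Mon-AM, Fri-PM — every shift.
Total cost: 4 + 3 + 10 = 17.
No cover costs less than 17.

17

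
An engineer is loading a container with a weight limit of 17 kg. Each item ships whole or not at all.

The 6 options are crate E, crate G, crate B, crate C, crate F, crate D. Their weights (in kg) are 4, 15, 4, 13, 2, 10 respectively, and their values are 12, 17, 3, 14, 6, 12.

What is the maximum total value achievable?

This is an integer program with binary decision variables.
Take crate E, crate F, and crate D: weight 4 + 2 + 10 = 16 ≤ 17, value 12 + 6 + 12 = 30.
No other feasible combination does better.

30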